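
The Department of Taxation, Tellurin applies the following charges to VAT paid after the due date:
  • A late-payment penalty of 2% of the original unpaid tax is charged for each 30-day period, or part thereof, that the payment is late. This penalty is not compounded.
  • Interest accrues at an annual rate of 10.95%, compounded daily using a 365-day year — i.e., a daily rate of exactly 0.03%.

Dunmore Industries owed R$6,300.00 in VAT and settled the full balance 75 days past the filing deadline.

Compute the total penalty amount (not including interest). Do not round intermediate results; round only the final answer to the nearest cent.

R$378.00

Penalty periods: ⌈75/30⌉ = 3; penalty = 3 × 2% × R$6,300.00 = R$378.00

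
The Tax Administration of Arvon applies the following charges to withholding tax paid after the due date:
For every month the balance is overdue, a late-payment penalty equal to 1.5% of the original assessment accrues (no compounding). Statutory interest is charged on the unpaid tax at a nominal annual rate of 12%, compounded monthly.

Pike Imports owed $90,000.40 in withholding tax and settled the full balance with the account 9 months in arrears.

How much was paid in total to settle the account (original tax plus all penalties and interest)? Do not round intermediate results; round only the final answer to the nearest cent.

$110,582.17

Late-payment penalty: 9 × 1.5% × $90,000.40 = $12,150.05…
Interest (12%/yr ÷ 12 = 1%/month): $90,000.40 × ((1 + 0.01)^9 − 1) = $8,431.7120…
Total = $90,000.40 + $12,150.0540 + $8,431.7120… = $110,582.17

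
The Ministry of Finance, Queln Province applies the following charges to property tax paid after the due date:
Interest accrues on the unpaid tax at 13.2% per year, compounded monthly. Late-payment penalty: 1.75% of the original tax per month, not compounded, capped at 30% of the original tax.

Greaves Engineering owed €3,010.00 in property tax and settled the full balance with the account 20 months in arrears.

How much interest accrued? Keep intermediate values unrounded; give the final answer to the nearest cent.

Interest (13.2%/yr ÷ 12 = 1.1%/month): €3,010.00 × ((1 + 0.011)^20 − 1) = €736.1883…

€736.19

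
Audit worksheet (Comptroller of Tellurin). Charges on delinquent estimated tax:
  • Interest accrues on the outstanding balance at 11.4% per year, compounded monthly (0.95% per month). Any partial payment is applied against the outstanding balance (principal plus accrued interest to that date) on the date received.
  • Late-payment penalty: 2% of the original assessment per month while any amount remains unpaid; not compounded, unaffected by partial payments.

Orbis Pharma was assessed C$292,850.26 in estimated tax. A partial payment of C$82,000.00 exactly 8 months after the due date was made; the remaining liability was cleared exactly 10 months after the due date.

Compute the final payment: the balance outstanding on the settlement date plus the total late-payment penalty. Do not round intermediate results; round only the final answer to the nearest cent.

C$296,895.66

Balance at month 8: C$292,850.2600 × (1 + 0.0095)^8 = C$315,861.1412…
After C$82,000.00 payment: C$315,861.1412… − C$82,000.00 = C$233,861.1412…
Balance at month 10: C$233,861.1412… × (1 + 0.0095)^2 = C$238,325.6089…
Penalty: 10 × 2% × C$292,850.26 = C$58,570.05…
Final settlement = outstanding balance + penalty = C$238,325.6089… + C$58,570.05… = C$296,895.66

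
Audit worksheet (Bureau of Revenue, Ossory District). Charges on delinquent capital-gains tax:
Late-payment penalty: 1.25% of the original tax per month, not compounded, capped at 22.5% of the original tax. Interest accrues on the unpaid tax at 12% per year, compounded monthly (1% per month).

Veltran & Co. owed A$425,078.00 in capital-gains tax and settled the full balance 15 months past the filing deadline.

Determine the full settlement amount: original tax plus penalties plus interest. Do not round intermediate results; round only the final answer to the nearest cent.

Penalty: 15 × 1.25% × A$425,078.00 = A$79,702.13… (below the 22.5% cap of A$95,642.55)
Interest: A$425,078.00 × ((1 + 0.01)^15 − 1) = A$425,078.00 × 0.1609690… = A$68,424.3616…
Total = A$425,078.00 + A$79,702.1250 + A$68,424.3616… = A$573,204.49

A$573,204.49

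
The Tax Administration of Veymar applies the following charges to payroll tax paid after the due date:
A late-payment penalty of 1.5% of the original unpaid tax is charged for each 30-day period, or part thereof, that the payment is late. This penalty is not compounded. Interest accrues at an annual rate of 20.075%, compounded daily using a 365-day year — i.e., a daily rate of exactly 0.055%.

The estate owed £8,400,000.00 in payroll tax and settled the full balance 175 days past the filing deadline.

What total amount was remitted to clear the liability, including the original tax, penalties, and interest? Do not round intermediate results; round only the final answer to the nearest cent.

Penalty periods: ⌈175/30⌉ = 6; penalty = 6 × 1.5% × £8,400,000.00 = £756,000.00
Interest: £8,400,000.00 × ((1 + 0.00055)^175 − 1) = £8,400,000.00 × 0.10100516… = £848,443.3123…
Total = £8,400,000.00 + £756,000.0000 + £848,443.3123… = £10,004,443.31

£10,004,443.31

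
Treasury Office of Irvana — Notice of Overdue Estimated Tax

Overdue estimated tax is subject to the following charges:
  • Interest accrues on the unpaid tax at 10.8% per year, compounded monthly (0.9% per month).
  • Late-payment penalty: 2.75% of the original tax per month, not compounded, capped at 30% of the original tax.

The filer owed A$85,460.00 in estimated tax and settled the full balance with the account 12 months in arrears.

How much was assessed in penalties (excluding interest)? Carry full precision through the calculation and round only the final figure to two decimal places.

A$25,638.00

Penalty (uncapped): 12 × 2.75% × A$85,460.00 = A$28,201.80; cap = 30% × A$85,460.00 = A$25,638.00 → penalty = A$25,638.00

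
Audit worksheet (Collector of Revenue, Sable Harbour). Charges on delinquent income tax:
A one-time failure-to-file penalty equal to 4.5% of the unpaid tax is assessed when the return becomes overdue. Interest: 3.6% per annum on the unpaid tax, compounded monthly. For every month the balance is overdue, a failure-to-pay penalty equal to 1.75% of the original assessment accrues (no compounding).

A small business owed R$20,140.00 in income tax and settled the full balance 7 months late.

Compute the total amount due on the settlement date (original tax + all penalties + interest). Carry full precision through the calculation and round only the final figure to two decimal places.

Failure-to-file penalty: 4.5% × R$20,140.00 = R$906.30
Failure-to-pay penalty = 1.75% × R$20,140.00 × 7 mo = R$2,467.15
Interest (3.6%/yr ÷ 12 = 0.3%/month): R$20,140.00 × ((1 + 0.003)^7 − 1) = R$426.7655…
Total = R$20,140.00 + R$3,373.4500 + R$426.7655… = R$23,940.22

R$23,940.22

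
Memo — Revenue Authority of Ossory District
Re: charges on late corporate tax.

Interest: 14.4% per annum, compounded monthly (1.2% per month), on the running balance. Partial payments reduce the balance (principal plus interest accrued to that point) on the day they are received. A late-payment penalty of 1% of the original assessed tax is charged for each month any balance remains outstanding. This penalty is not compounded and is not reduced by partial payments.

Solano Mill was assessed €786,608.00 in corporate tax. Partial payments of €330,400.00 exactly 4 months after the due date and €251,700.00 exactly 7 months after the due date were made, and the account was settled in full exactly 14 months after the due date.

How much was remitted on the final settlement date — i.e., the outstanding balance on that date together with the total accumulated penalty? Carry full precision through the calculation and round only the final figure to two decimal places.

Balance at month 4: €786,608.0000 × (1 + 0.012)^4 = €825,050.2667…
After €330,400.00 payment: €825,050.2667… − €330,400.00 = €494,650.2667…
Balance at month 7: €494,650.2667… × (1 + 0.012)^3 = €512,672.2199…
After €251,700.00 payment: €512,672.2199… − €251,700.00 = €260,972.2199…
Balance at month 14: €260,972.2199… × (1 + 0.012)^7 = €283,699.0408…
Penalty: 14 × 1% × €786,608.00 = €110,125.12
Final settlement = outstanding balance + penalty = €283,699.0408… + €110,125.12 = €393,824.16

€393,824.16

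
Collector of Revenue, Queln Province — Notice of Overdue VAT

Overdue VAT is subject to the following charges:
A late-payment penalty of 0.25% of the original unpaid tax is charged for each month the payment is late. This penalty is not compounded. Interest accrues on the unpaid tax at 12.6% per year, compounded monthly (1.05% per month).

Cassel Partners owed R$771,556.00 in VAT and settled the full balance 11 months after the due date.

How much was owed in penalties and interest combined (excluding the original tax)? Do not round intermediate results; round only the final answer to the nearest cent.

R$115,161.54

Late-payment penalty = 0.25% × R$771,556.00 × 11 mo = R$21,217.79
Interest: R$771,556.00 × ((1 + 0.0105)^11 − 1) = R$771,556.00 × 0.1217588… = R$93,943.7550…
Penalties + interest = R$21,217.7900 + R$93,943.7550… = R$115,161.54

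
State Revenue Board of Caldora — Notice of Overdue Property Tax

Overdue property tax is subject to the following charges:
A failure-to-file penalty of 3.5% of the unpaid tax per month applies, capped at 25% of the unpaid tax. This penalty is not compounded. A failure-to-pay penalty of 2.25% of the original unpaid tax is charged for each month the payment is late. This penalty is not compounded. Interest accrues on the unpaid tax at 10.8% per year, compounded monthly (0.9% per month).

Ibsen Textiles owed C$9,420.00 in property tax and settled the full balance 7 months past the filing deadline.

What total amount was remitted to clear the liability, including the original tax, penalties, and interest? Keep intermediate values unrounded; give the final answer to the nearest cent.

C$13,821.28

Failure-to-file: 7 × 3.5% × C$9,420.00 = C$2,307.90 (under the 25% cap)
Failure-to-pay penalty = 2.25% × C$9,420.00 × 7 mo = C$1,483.65
Interest: C$9,420.00 × ((1 + 0.009)^7 − 1) = C$9,420.00 × 0.0647267… = C$609.7259…
Total = C$9,420.00 + C$3,791.5500 + C$609.7259… = C$13,821.28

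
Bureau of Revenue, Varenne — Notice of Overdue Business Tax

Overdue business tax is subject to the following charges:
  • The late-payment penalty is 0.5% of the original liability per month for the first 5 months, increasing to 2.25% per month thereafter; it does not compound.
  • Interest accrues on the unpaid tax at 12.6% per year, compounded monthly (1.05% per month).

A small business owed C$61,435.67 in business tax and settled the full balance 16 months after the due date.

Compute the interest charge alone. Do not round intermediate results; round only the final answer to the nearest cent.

Interest: C$61,435.67 × ((1 + 0.0105)^16 − 1) = C$61,435.67 × 0.1819010… = C$11,175.2074…

C$11,175.21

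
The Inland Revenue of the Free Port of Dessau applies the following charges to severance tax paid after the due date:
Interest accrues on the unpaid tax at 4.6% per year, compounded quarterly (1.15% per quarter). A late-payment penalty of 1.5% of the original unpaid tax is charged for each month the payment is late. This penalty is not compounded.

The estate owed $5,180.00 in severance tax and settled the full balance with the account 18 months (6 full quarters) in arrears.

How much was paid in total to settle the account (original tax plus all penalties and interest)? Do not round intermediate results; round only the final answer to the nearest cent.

Late-payment penalty = 1.5% × $5,180.00 × 18 mo = $1,398.60
Interest: $5,180.00 × ((1 + 0.0115)^6 − 1) = $5,180.00 × 0.0710144… = $367.8548…
Total = $5,180.00 + $1,398.6000 + $367.8548… = $6,946.45

$6,946.45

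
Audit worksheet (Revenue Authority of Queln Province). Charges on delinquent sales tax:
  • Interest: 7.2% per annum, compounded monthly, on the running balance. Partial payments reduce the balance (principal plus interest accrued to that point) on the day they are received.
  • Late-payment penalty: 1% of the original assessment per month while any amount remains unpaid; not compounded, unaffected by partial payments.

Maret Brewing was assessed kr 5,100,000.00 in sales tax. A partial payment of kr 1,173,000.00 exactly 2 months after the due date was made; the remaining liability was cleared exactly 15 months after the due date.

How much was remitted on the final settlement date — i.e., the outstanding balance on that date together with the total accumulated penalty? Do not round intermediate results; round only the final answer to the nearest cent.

kr 5,075,927.02

Monthly rate = 7.2% ÷ 12 = 0.6%
Balance at month 2: kr 5,100,000.0000 × (1 + 0.006)^2 = kr 5,161,383.6000
After kr 1,173,000.00 payment: kr 5,161,383.6000 − kr 1,173,000.00 = kr 3,988,383.6000
Balance at month 15: kr 3,988,383.6000 × (1 + 0.006)^13 = kr 4,310,927.0244…
Penalty: 15 × 1% × kr 5,100,000.00 = kr 765,000.00
Final settlement = outstanding balance + penalty = kr 4,310,927.0244… + kr 765,000.00 = kr 5,075,927.02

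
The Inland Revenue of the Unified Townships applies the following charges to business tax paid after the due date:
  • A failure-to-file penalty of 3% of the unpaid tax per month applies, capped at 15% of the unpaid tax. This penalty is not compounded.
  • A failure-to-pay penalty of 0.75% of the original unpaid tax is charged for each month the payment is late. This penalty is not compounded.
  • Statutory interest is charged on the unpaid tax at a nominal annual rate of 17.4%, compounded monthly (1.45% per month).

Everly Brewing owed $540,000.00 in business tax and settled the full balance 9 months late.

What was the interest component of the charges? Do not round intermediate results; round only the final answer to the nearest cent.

$74,698.60

Interest: $540,000.00 × ((1 + 0.0145)^9 − 1) = $540,000.00 × 0.1383307… = $74,698.5974…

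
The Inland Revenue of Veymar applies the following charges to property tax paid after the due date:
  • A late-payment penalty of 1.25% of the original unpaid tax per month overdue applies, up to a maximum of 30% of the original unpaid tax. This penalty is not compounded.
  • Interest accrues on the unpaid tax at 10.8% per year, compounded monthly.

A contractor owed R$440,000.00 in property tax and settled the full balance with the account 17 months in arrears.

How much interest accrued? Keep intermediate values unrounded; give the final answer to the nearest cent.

Interest (10.8%/yr ÷ 12 = 0.9%/month): R$440,000.00 × ((1 + 0.009)^17 − 1) = R$72,392.1912…

R$72,392.19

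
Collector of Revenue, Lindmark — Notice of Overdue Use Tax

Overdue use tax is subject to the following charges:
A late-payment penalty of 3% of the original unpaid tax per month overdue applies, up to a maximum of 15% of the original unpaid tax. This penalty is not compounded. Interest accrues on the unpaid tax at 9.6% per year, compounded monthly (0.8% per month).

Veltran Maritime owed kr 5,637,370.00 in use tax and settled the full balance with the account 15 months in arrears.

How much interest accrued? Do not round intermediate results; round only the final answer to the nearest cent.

kr 715,712.89

Interest: kr 5,637,370.00 × ((1 + 0.008)^15 − 1) = kr 5,637,370.00 × 0.1269587… = kr 715,712.8891…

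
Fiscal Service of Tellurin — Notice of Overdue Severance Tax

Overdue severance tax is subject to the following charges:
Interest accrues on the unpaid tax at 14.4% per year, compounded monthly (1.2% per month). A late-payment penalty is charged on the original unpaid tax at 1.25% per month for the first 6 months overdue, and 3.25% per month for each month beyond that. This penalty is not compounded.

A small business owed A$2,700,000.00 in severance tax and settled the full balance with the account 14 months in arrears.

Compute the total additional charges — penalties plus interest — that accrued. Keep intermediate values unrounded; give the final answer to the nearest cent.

Penalty, months 1–6: 6 × 1.25% × A$2,700,000.00 = A$202,500.00
Penalty, months 7–14: 8 × 3.25% × A$2,700,000.00 = A$702,000.00
Interest: A$2,700,000.00 × ((1 + 0.012)^14 − 1) = A$2,700,000.00 × 0.1817543… = A$490,736.4912…
Penalties + interest = A$904,500.0000 + A$490,736.4912… = A$1,395,236.49

A$1,395,236.49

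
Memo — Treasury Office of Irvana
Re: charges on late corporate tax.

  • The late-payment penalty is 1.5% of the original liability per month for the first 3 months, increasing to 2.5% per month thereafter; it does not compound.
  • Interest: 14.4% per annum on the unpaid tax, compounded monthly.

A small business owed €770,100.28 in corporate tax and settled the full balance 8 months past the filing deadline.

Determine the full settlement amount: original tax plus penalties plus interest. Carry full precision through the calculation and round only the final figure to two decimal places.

Penalty, months 1–3: 3 × 1.5% × €770,100.28 = €34,654.51…
Penalty, months 4–8: 5 × 2.5% × €770,100.28 = €96,262.54…
Interest (14.4%/yr ÷ 12 = 1.2%/month): €770,100.28 × ((1 + 0.012)^8 − 1) = €77,110.3209…
Total = €770,100.28 + €130,917.0476 + €77,110.3209… = €978,127.65

€978,127.65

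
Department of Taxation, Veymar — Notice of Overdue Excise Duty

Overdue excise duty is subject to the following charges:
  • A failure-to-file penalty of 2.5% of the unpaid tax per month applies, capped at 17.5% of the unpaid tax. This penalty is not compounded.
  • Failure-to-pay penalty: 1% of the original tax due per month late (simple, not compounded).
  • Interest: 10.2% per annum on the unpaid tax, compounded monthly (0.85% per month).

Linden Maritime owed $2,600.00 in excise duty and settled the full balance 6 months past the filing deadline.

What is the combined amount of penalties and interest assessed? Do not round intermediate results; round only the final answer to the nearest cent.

$681.45

Failure-to-file: 6 × 2.5% × $2,600.00 = $390.00 (under the 17.5% cap)
Failure-to-pay penalty = 1% × $2,600.00 × 6 mo = $156.00
Interest: $2,600.00 × ((1 + 0.0085)^6 − 1) = $2,600.00 × 0.0520961… = $135.4499…
Penalties + interest = $546.0000 + $135.4499… = $681.45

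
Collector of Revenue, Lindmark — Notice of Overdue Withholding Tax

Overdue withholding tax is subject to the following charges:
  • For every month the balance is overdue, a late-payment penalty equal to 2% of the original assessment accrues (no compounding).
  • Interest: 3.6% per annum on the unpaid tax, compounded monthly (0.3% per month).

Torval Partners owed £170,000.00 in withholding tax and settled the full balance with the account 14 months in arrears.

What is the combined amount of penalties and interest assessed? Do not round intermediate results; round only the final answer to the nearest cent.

£54,880.91

Late-payment penalty = 2% × £170,000.00 × 14 mo = £47,600.00
Interest: £170,000.00 × ((1 + 0.003)^14 − 1) = £170,000.00 × 0.0428289… = £7,280.9146…
Penalties + interest = £47,600.0000 + £7,280.9146… = £54,880.91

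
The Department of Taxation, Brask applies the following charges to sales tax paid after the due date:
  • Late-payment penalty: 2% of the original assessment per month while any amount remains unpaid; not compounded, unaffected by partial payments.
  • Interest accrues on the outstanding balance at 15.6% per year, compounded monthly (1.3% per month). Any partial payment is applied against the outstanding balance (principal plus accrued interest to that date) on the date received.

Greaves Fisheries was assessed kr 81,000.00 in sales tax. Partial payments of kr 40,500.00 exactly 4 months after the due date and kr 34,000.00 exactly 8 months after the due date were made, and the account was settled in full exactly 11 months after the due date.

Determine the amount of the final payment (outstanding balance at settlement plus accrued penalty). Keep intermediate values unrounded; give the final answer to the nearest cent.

Balance at month 4: kr 81,000.0000 × (1 + 0.013)^4 = kr 85,294.8481…
After kr 40,500.00 payment: kr 85,294.8481… − kr 40,500.00 = kr 44,794.8481…
Balance at month 8: kr 44,794.8481… × (1 + 0.013)^4 = kr 47,169.9972…
After kr 34,000.00 payment: kr 47,169.9972… − kr 34,000.00 = kr 13,169.9972…
Balance at month 11: kr 13,169.9972… × (1 + 0.013)^3 = kr 13,690.3332…
Penalty: 11 × 2% × kr 81,000.00 = kr 17,820.00
Final settlement = outstanding balance + penalty = kr 13,690.3332… + kr 17,820.00 = kr 31,510.33

kr 31,510.33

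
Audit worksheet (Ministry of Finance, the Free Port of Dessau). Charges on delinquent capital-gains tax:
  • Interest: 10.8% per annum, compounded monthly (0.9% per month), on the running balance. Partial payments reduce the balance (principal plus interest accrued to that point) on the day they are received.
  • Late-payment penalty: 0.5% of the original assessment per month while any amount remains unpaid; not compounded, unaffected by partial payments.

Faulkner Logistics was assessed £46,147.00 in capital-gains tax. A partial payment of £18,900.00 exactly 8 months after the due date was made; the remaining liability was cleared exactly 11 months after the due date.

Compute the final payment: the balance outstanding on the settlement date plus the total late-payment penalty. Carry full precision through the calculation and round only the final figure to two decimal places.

Balance at month 8: £46,147.0000 × (1 + 0.009)^8 = £49,576.1506…
After £18,900.00 payment: £49,576.1506… − £18,900.00 = £30,676.1506…
Balance at month 11: £30,676.1506… × (1 + 0.009)^3 = £31,511.8834…
Penalty: 11 × 0.5% × £46,147.00 = £2,538.09…
Final settlement = outstanding balance + penalty = £31,511.8834… + £2,538.09… = £34,049.97

£34,049.97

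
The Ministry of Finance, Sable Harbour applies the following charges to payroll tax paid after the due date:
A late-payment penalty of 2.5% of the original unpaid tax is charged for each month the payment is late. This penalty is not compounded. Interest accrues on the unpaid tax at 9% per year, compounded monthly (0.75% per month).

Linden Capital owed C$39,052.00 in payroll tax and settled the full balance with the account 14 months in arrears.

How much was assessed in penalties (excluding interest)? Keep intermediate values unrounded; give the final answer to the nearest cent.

Late-payment penalty: 14 × 2.5% × C$39,052.00 = C$13,668.20

C$13,668.20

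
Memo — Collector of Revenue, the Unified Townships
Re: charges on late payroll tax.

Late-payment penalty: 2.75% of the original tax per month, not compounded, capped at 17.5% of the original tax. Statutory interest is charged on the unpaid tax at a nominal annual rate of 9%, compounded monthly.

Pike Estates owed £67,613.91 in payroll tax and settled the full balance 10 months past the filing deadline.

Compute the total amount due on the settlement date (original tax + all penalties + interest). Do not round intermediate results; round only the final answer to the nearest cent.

Penalty (uncapped): 10 × 2.75% × £67,613.91 = £18,593.83…; cap = 17.5% × £67,613.91 = £11,832.43… → penalty = £11,832.43…
Interest (9%/yr ÷ 12 = 0.75%/month): £67,613.91 × ((1 + 0.0075)^10 − 1) = £5,245.6592…
Total = £67,613.91 + £11,832.4343… + £5,245.6592… = £84,692.00

£84,692.00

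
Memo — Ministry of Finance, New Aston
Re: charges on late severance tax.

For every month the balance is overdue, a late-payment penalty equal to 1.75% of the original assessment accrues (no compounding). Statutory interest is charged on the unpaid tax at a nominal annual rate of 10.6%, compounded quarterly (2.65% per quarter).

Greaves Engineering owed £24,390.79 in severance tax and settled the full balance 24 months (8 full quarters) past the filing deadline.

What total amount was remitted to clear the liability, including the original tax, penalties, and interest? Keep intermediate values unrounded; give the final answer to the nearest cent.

£40,311.64

Late-payment penalty: 24 × 1.75% × £24,390.79 = £10,244.13…
Interest: £24,390.79 × ((1 + 0.0265)^8 − 1) = £24,390.79 × 0.2327404… = £5,676.7223…
Total = £24,390.79 + £10,244.1318 + £5,676.7223… = £40,311.64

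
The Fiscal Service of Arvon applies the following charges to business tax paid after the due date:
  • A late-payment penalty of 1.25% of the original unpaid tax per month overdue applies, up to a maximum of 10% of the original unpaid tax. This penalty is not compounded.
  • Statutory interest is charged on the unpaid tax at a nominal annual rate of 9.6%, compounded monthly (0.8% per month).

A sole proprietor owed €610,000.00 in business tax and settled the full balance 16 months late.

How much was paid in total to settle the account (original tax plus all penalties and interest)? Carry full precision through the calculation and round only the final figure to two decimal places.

€753,944.34

Penalty (uncapped): 16 × 1.25% × €610,000.00 = €122,000.00; cap = 10% × €610,000.00 = €61,000.00 → penalty = €61,000.00
Interest: €610,000.00 × ((1 + 0.008)^16 − 1) = €610,000.00 × 0.1359743… = €82,944.3352…
Total = €610,000.00 + €61,000.0000 + €82,944.3352… = €753,944.34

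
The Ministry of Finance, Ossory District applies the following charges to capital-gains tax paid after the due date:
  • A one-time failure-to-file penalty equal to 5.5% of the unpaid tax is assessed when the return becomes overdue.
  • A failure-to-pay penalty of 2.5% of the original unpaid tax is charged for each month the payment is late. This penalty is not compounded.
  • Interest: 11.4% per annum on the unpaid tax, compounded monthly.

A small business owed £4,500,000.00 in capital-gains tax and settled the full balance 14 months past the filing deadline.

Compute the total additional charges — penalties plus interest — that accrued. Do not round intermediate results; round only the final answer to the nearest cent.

£2,459,399.15

Failure-to-file penalty: 5.5% × £4,500,000.00 = £247,500.00
Failure-to-pay penalty = 2.5% × £4,500,000.00 × 14 mo = £1,575,000.00
Interest (11.4%/yr ÷ 12 = 0.95%/month): £4,500,000.00 × ((1 + 0.0095)^14 − 1) = £636,899.1518…
Penalties + interest = £1,822,500.0000 + £636,899.1518… = £2,459,399.15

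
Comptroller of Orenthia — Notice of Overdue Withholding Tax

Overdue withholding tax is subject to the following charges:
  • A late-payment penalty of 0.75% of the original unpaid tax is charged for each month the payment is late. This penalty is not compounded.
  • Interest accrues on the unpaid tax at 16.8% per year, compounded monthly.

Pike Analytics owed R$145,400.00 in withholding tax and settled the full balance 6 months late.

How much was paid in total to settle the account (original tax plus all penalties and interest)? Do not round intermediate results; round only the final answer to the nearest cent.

Late-payment penalty = 0.75% × R$145,400.00 × 6 mo = R$6,543.00
Interest (16.8%/yr ÷ 12 = 1.4%/month): R$145,400.00 × ((1 + 0.014)^6 − 1) = R$12,649.1398…
Total = R$145,400.00 + R$6,543.0000 + R$12,649.1398… = R$164,592.14

R$164,592.14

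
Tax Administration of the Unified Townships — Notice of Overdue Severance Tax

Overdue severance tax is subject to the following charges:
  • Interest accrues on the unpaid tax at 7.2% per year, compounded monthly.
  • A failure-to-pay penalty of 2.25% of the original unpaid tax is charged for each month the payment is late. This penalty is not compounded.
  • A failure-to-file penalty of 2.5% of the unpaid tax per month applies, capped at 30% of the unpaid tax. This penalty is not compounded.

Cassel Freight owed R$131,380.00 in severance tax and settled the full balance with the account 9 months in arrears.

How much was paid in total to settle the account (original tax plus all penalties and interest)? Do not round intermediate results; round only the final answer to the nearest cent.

R$194,812.14

Failure-to-file: 9 × 2.5% × R$131,380.00 = R$29,560.50 (under the 30% cap)
Failure-to-pay penalty: 9 × 2.25% × R$131,380.00 = R$26,604.45
Interest (7.2%/yr ÷ 12 = 0.6%/month): R$131,380.00 × ((1 + 0.006)^9 − 1) = R$7,267.1938…
Total = R$131,380.00 + R$56,164.9500 + R$7,267.1938… = R$194,812.14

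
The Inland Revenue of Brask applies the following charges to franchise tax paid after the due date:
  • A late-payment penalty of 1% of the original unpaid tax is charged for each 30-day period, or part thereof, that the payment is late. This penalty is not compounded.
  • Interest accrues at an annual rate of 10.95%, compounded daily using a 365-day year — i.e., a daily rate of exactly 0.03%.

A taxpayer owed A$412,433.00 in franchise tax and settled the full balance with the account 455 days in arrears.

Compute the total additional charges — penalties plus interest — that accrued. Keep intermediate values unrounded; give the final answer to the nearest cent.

Penalty periods: ⌈455/30⌉ = 16; penalty = 16 × 1% × A$412,433.00 = A$65,989.28
Interest: A$412,433.00 × ((1 + 0.0003)^455 − 1) = A$412,433.00 × 0.14623141… = A$60,310.6604…
Penalties + interest = A$65,989.2800 + A$60,310.6604… = A$126,299.94

A$126,299.94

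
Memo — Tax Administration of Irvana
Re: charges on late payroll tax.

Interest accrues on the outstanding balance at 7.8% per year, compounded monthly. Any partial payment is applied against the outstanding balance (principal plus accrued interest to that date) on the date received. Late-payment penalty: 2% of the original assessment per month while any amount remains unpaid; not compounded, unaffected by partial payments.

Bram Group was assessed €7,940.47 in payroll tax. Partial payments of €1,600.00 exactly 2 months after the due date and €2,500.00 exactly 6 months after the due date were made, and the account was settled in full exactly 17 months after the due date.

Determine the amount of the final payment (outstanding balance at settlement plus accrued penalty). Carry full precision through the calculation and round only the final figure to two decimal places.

€7,116.82

Monthly rate = 7.8% ÷ 12 = 0.65%
Balance at month 2: €7,940.4700 × (1 + 0.0065)^2 = €8,044.0316…
After €1,600.00 payment: €8,044.0316… − €1,600.00 = €6,444.0316…
Balance at month 6: €6,444.0316… × (1 + 0.0065)^4 = €6,613.2171…
After €2,500.00 payment: €6,613.2171… − €2,500.00 = €4,113.2171…
Balance at month 17: €4,113.2171… × (1 + 0.0065)^11 = €4,417.0590…
Penalty: 17 × 2% × €7,940.47 = €2,699.76…
Final settlement = outstanding balance + penalty = €4,417.0590… + €2,699.76… = €7,116.82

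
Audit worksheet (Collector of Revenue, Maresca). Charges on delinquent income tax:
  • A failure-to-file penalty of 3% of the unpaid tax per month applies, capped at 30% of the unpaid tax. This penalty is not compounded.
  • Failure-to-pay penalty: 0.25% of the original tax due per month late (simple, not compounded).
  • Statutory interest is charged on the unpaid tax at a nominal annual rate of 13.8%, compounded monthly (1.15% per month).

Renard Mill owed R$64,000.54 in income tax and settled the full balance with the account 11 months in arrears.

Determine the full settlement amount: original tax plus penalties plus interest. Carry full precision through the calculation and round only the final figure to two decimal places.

R$93,538.75

Failure-to-file: 11 × 3% × R$64,000.54 = R$21,120.18…, capped at 30% × R$64,000.54 = R$19,200.16…
Failure-to-pay penalty: 11 × 0.25% × R$64,000.54 = R$1,760.01…
Interest: R$64,000.54 × ((1 + 0.0115)^11 − 1) = R$64,000.54 × 0.1340306… = R$8,578.0282…
Total = R$64,000.54 + R$20,960.1769… + R$8,578.0282… = R$93,538.75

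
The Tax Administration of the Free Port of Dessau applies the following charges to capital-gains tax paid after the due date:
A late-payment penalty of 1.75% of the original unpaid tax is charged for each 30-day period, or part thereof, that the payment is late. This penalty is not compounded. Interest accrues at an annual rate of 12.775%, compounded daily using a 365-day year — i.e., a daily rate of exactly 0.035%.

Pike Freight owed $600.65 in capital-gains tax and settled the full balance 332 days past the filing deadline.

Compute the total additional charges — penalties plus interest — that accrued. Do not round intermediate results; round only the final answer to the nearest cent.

Penalty periods: ⌈332/30⌉ = 12; penalty = 12 × 1.75% × $600.65 = $126.14…
Interest: $600.65 × ((1 + 0.00035)^332 − 1) = $600.65 × 0.12319766… = $73.9987…
Penalties + interest = $126.1365 + $73.9987… = $200.14

$200.14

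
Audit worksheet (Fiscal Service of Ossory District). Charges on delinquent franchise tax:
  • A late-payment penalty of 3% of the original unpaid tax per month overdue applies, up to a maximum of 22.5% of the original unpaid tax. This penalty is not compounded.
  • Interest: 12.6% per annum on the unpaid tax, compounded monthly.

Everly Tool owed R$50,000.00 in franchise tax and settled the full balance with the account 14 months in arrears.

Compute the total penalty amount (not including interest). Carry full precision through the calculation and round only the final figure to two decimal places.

R$11,250.00

Penalty (uncapped): 14 × 3% × R$50,000.00 = R$21,000.00; cap = 22.5% × R$50,000.00 = R$11,250.00 → penalty = R$11,250.00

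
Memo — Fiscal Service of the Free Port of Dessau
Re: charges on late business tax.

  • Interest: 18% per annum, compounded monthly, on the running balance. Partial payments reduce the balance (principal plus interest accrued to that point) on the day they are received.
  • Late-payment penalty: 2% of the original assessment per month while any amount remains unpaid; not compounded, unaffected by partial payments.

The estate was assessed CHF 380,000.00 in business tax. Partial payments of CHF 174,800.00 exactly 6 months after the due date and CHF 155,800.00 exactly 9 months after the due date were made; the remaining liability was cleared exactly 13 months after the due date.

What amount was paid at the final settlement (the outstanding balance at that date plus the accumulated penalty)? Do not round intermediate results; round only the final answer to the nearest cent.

Monthly rate = 18% ÷ 12 = 1.5%
Balance at month 6: CHF 380,000.0000 × (1 + 0.015)^6 = CHF 415,508.4403…
After CHF 174,800.00 payment: CHF 415,508.4403… − CHF 174,800.00 = CHF 240,708.4403…
Balance at month 9: CHF 240,708.4403… × (1 + 0.015)^3 = CHF 251,703.6107…
After CHF 155,800.00 payment: CHF 251,703.6107… − CHF 155,800.00 = CHF 95,903.6107…
Balance at month 13: CHF 95,903.6107… × (1 + 0.015)^4 = CHF 101,788.5968…
Penalty: 13 × 2% × CHF 380,000.00 = CHF 98,800.00
Final settlement = outstanding balance + penalty = CHF 101,788.5968… + CHF 98,800.00 = CHF 200,588.60

CHF 200,588.60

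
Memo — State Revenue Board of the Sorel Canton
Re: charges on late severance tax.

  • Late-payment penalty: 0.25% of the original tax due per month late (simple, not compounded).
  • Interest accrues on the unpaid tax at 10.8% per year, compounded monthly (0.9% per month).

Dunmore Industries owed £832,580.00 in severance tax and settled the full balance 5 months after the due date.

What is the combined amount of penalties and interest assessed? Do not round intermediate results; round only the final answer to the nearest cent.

£48,553.84

Late-payment penalty = 0.25% × £832,580.00 × 5 mo = £10,407.25
Interest: £832,580.00 × ((1 + 0.009)^5 − 1) = £832,580.00 × 0.0458173… = £38,146.5867…
Penalties + interest = £10,407.2500 + £38,146.5867… = £48,553.84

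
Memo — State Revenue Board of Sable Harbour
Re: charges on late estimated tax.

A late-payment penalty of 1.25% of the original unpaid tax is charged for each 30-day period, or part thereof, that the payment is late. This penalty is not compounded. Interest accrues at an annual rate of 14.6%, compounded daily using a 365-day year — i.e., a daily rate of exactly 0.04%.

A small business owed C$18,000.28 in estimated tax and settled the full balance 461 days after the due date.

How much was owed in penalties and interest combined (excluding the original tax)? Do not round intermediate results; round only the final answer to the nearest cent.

Penalty periods: ⌈461/30⌉ = 16; penalty = 16 × 1.25% × C$18,000.28 = C$3,600.06…
Interest: C$18,000.28 × ((1 + 0.0004)^461 − 1) = C$18,000.28 × 0.20245239… = C$3,644.1997…
Penalties + interest = C$3,600.0560 + C$3,644.1997… = C$7,244.26

C$7,244.26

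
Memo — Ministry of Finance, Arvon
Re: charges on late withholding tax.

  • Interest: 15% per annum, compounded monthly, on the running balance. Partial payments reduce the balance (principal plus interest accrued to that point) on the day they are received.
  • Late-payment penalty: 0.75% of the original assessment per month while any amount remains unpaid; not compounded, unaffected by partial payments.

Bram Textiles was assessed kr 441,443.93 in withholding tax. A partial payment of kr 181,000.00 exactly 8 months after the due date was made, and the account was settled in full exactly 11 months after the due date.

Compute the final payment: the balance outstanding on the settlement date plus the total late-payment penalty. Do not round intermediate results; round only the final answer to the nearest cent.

Monthly rate = 15% ÷ 12 = 1.25%
Balance at month 8: kr 441,443.9300 × (1 + 0.0125)^8 = kr 487,568.6851…
After kr 181,000.00 payment: kr 487,568.6851… − kr 181,000.00 = kr 306,568.6851…
Balance at month 11: kr 306,568.6851… × (1 + 0.0125)^3 = kr 318,209.3137…
Penalty: 11 × 0.75% × kr 441,443.93 = kr 36,419.12…
Final settlement = outstanding balance + penalty = kr 318,209.3137… + kr 36,419.12… = kr 354,628.44

kr 354,628.44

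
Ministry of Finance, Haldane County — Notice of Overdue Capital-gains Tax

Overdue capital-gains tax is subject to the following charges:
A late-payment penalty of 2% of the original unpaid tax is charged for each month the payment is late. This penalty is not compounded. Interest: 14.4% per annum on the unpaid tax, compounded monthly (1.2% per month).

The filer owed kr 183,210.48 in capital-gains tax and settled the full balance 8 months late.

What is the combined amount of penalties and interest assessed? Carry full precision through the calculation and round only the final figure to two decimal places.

kr 47,658.58

Late-payment penalty: 8 × 2% × kr 183,210.48 = kr 29,313.68…
Interest: kr 183,210.48 × ((1 + 0.012)^8 − 1) = kr 183,210.48 × 0.1001302… = kr 18,344.9081…
Penalties + interest = kr 29,313.6768 + kr 18,344.9081… = kr 47,658.58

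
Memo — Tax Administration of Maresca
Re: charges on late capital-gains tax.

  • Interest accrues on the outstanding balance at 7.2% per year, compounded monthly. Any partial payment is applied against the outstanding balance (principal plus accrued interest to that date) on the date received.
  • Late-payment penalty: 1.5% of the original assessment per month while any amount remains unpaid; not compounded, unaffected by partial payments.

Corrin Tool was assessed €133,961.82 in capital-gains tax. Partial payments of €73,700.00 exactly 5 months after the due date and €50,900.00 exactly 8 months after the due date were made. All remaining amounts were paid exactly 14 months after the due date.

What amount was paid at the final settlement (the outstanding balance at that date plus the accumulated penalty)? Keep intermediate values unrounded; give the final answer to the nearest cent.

Monthly rate = 7.2% ÷ 12 = 0.6%
Balance at month 5: €133,961.8200 × (1 + 0.006)^5 = €138,029.1911…
After €73,700.00 payment: €138,029.1911… − €73,700.00 = €64,329.1911…
Balance at month 8: €64,329.1911… × (1 + 0.006)^3 = €65,494.0780…
After €50,900.00 payment: €65,494.0780… − €50,900.00 = €14,594.0780…
Balance at month 14: €14,594.0780… × (1 + 0.006)^6 = €15,127.4089…
Penalty: 14 × 1.5% × €133,961.82 = €28,131.98…
Final settlement = outstanding balance + penalty = €15,127.4089… + €28,131.98… = €43,259.39

€43,259.39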